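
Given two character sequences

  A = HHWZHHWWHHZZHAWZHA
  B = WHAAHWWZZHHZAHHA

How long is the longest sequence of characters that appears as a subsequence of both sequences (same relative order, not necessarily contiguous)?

11

Taking W at A[3]=B[1], H at A[5]=B[2], H at A[6]=B[5], W at A[7]=B[6], W at A[8]=B[7], H at A[9]=B[10], H at A[10]=B[11], Z at A[11]=B[12], H at A[13]=B[14], H at A[17]=B[15], A at A[18]=B[16] gives a common subsequence of length 11. Since dp[18][16] = 11, nothing longer is possible.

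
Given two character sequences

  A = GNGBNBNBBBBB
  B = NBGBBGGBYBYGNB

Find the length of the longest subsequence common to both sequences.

Pick N (A #2, B #1), then G (A #3, B #3), then B (A #4, B #4), then B (A #6, B #5), then B (A #8, B #8), then B (A #9, B #10), then B (A #12, B #14); all 7 characters appear in both, in order, and the DP table's final entry dp[12][14] is also 7, so no common subsequence is longer.

7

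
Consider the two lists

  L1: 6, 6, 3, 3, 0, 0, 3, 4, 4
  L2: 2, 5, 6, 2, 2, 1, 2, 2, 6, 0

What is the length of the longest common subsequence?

3

Let dp[i][j] be the LCS length of the first i values of L1 and the first j values of L2. dp[i][j] = dp[i-1][j-1]+1 when the i-th and j-th values match, else max(dp[i-1][j], dp[i][j-1]).
    ·  2  5  6  2  2  1  2  2  6  0
 ·  0  0  0  0  0  0  0  0  0  0  0
 6  0  0  0  1  1  1  1  1  1  1  1
 6  0  0  0  1  1  1  1  1  1  2  2
 3  0  0  0  1  1  1  1  1  1  2  2
 3  0  0  0  1  1  1  1  1  1  2  2
 0  0  0  0  1  1  1  1  1  1  2  3
 0  0  0  0  1  1  1  1  1  1  2  3
 3  0  0  0  1  1  1  1  1  1  2  3
 4  0  0  0  1  1  1  1  1  1  2  3
 4  0  0  0  1  1  1  1  1  1  2  3
dp[9][10] = 3. One LCS (by backtracking along matches): 6, 6, 0.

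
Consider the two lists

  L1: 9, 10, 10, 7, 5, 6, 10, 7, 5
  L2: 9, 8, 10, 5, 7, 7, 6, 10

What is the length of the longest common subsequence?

5

Taking 9 at L1[1]=L2[1] → 10 at L1[2]=L2[3] → 7 at L1[4]=L2[6] → 6 at L1[6]=L2[7] → 10 at L1[7]=L2[8] gives a common subsequence of length 5. The LCS DP gives dp[9][8] = 5, so this is optimal.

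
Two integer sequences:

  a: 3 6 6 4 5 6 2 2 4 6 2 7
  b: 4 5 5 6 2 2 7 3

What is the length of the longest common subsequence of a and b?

Let dp[i][j] be the LCS length of the first i values of a and the first j values of b. dp[i][j] = dp[i-1][j-1]+1 when the i-th and j-th values match, else max(dp[i-1][j], dp[i][j-1]).
    ·  4  5  5  6  2  2  7  3
 ·  0  0  0  0  0  0  0  0  0
 3  0  0  0  0  0  0  0  0  1
 6  0  0  0  0  1  1  1  1  1
 6  0  0  0  0  1  1  1  1  1
 4  0  1  1  1  1  1  1  1  1
 5  0  1  2  2  2  2  2  2  2
 6  0  1  2  2  3  3  3  3  3
 2  0  1  2  2  3  4  4  4  4
 2  0  1  2  2  3  4  5  5  5
 4  0  1  2  2  3  4  5  5  5
 6  0  1  2  2  3  4  5  5  5
 2  0  1  2  2  3  4  5  5  5
 7  0  1  2  2  3  4  5  6  6
dp[12][8] = 6. One LCS (by backtracking along matches): 4, 5, 6, 2, 2, 7.

6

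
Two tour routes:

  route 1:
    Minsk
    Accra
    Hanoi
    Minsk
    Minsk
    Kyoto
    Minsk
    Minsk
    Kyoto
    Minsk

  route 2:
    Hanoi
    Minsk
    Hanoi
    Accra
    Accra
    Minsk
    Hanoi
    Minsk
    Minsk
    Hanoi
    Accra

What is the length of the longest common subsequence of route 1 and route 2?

5

Pick Minsk [1,2], Accra [2,5], Hanoi [3,7], Minsk [4,8], Minsk [5,9]; all 5 stops appear in both, in order. The LCS DP gives dp[10][11] = 5, so this is optimal.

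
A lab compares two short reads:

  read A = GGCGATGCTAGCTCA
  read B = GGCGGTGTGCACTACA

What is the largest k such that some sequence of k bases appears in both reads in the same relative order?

12

Match G at read A[1]=read B[1], G at read A[2]=read B[2], C at read A[3]=read B[3], G at read A[4]=read B[7], T at read A[6]=read B[8], G at read A[7]=read B[9], C at read A[8]=read B[10], A at read A[10]=read B[11], C at read A[12]=read B[12], T at read A[13]=read B[13], C at read A[14]=read B[15], A at read A[15]=read B[16] — 12 bases in the same relative order in both. dp[15][16] = 12 confirms this is the maximum.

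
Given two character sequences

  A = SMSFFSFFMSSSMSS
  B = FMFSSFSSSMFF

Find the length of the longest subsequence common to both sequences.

One common subsequence of length 8: M at A[2]=B[2]; then S at A[3]=B[4]; then S at A[6]=B[5]; then F at A[8]=B[6]; then S at A[10]=B[7]; then S at A[11]=B[8]; then S at A[12]=B[9]; then M at A[13]=B[10]. The LCS DP gives dp[15][12] = 8, so this is optimal.

8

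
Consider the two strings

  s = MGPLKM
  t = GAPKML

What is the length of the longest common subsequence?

4

Let dp[i][j] be the LCS length of the first i characters of s and the first j characters of t. dp[i][j] = dp[i-1][j-1]+1 when the i-th and j-th characters match, else max(dp[i-1][j], dp[i][j-1]).
    ·  G  A  P  K  M  L
 ·  0  0  0  0  0  0  0
 M  0  0  0  0  0  1  1
 G  0  1  1  1  1  1  1
 P  0  1  1  2  2  2  2
 L  0  1  1  2  2  2  3
 K  0  1  1  2  3  3  3
 M  0  1  1  2  3  4  4
dp[6][6] = 4. One LCS (by backtracking along matches): GPKM.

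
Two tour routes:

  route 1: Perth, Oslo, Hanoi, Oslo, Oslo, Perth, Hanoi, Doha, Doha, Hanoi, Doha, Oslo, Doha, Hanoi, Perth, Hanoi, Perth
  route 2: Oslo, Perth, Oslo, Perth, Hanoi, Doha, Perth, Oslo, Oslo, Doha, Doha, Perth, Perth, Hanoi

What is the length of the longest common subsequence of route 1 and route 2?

9

Pick Perth at route 1[1]=route 2[2], then Oslo at route 1[2]=route 2[3], then Hanoi at route 1[3]=route 2[5], then Oslo at route 1[4]=route 2[8], then Oslo at route 1[5]=route 2[9], then Doha at route 1[8]=route 2[10], then Doha at route 1[9]=route 2[11], then Perth at route 1[15]=route 2[13], then Hanoi at route 1[16]=route 2[14]; all 9 stops appear in both, in order. Since dp[17][14] = 9, nothing longer is possible.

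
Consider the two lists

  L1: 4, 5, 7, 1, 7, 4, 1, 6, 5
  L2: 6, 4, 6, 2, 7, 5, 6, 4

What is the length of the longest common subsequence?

3

One common subsequence of length 3: 4 (L1 #1, L2 #2); then 5 (L1 #2, L2 #6); then 4 (L1 #6, L2 #8). dp[9][8] = 3 confirms this is the maximum.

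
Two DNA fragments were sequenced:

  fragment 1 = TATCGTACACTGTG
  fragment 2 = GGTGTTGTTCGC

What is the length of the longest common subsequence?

Match T [3,3]; then G [5,4]; then T [6,5]; then T [11,6]; then G [12,7]; then T [13,9]; then G [14,11] — 7 bases in the same relative order in both, and the DP table's final entry dp[14][12] is also 7, so no common subsequence is longer.

7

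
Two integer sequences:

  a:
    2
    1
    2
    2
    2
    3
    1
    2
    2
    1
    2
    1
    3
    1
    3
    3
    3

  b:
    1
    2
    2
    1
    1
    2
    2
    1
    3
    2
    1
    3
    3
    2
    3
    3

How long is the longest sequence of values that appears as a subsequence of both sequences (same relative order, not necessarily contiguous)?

13

One common subsequence of length 13: 1 at a[2]=b[1] → 2 at a[3]=b[2] → 2 at a[4]=b[3] → 1 at a[7]=b[5] → 2 at a[8]=b[6] → 2 at a[9]=b[7] → 1 at a[10]=b[8] → 2 at a[11]=b[10] → 1 at a[12]=b[11] → 3 at a[13]=b[12] → 3 at a[15]=b[13] → 3 at a[16]=b[15] → 3 at a[17]=b[16]. Since dp[17][16] = 13, nothing longer is possible.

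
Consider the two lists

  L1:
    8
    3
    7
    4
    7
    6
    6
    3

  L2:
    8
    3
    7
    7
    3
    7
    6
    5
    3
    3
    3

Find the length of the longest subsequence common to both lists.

Let dp[i][j] be the LCS length of the first i values of L1 and the first j values of L2. dp[i][j] = dp[i-1][j-1]+1 when the i-th and j-th values match, else max(dp[i-1][j], dp[i][j-1]).
    ·  8  3  7  7  3  7  6  5  3  3  3
 ·  0  0  0  0  0  0  0  0  0  0  0  0
 8  0  1  1  1  1  1  1  1  1  1  1  1
 3  0  1  2  2  2  2  2  2  2  2  2  2
 7  0  1  2  3  3  3  3  3  3  3  3  3
 4  0  1  2  3  3  3  3  3  3  3  3  3
 7  0  1  2  3  4  4  4  4  4  4  4  4
 6  0  1  2  3  4  4  4  5  5  5  5  5
 6  0  1  2  3  4  4  4  5  5  5  5  5
 3  0  1  2  3  4  5  5  5  5  6  6  6
dp[8][11] = 6. One LCS (by backtracking along matches): 8, 3, 7, 7, 6, 3.

6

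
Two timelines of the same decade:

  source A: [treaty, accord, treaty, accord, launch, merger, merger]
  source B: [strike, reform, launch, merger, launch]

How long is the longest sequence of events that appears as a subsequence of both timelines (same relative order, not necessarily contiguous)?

2

Taking launch at source A[5]=source B[3] → merger at source A[6]=source B[4] gives a common subsequence of length 2, and the DP table's final entry dp[7][5] is also 2, so no common subsequence is longer.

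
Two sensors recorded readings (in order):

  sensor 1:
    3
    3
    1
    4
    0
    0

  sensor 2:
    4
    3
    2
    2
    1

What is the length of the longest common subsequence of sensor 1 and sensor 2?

Pick 3 at sensor 1[1]=sensor 2[2], then 1 at sensor 1[3]=sensor 2[5]; all 2 values appear in both, in order. dp[6][5] = 2 confirms this is the maximum.

2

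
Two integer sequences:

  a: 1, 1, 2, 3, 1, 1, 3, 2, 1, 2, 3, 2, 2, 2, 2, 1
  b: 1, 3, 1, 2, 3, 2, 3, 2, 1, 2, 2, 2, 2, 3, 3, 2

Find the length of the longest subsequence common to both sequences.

Taking 1 at a[1]=b[1], then 1 at a[2]=b[3], then 2 at a[3]=b[4], then 3 at a[4]=b[5], then 3 at a[7]=b[7], then 2 at a[8]=b[8], then 1 at a[9]=b[9], then 2 at a[10]=b[10], then 2 at a[12]=b[11], then 2 at a[13]=b[12], then 2 at a[14]=b[13], then 2 at a[15]=b[16] gives a common subsequence of length 12. Since dp[16][16] = 12, nothing longer is possible.

12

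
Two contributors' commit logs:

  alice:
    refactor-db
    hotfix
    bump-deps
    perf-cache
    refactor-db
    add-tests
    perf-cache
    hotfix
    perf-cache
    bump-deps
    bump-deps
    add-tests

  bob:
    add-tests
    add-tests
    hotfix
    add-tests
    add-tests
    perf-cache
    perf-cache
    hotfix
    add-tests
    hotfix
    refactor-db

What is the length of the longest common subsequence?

5

Pick hotfix at alice[2]=bob[3] → perf-cache at alice[4]=bob[6] → perf-cache at alice[7]=bob[7] → hotfix at alice[8]=bob[8] → add-tests at alice[12]=bob[9]; all 5 commits appear in both, in order, and the DP table's final entry dp[12][11] is also 5, so no common subsequence is longer.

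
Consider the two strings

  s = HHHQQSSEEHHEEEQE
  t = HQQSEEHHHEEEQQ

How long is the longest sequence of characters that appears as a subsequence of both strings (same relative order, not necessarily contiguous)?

12

Pick H at s[3]=t[1]; then Q at s[4]=t[2]; then Q at s[5]=t[3]; then S at s[7]=t[4]; then E at s[8]=t[5]; then E at s[9]=t[6]; then H at s[10]=t[8]; then H at s[11]=t[9]; then E at s[12]=t[10]; then E at s[13]=t[11]; then E at s[14]=t[12]; then Q at s[15]=t[14]; all 12 characters appear in both, in order. The LCS DP gives dp[16][14] = 12, so this is optimal.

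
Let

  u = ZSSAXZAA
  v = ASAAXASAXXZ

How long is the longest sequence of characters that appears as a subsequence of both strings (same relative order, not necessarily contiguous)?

Let dp[i][j] be the LCS length of the first i characters of u and the first j characters of v. dp[i][j] = dp[i-1][j-1]+1 when the i-th and j-th characters match, else max(dp[i-1][j], dp[i][j-1]).
    ·  A  S  A  A  X  A  S  A  X  X  Z
 ·  0  0  0  0  0  0  0  0  0  0  0  0
 Z  0  0  0  0  0  0  0  0  0  0  0  1
 S  0  0  1  1  1  1  1  1  1  1  1  1
 S  0  0  1  1  1  1  1  2  2  2  2  2
 A  0  1  1  2  2  2  2  2  3  3  3  3
 X  0  1  1  2  2  3  3  3  3  4  4  4
 Z  0  1  1  2  2  3  3  3  3  4  4  5
 A  0  1  1  2  3  3  4  4  4  4  4  5
 A  0  1  1  2  3  3  4  4  5  5  5  5
dp[8][11] = 5. One LCS (by backtracking along matches): SSAXZ.

5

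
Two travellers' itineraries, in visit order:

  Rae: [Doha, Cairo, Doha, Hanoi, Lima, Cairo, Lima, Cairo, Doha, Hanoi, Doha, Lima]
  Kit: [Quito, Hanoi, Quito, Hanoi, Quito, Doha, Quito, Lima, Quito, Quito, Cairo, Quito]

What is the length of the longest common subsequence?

4

Pick Hanoi [4,2], then Hanoi [10,4], then Doha [11,6], then Lima [12,8]; all 4 stops appear in both, in order, and the DP table's final entry dp[12][12] is also 4, so no common subsequence is longer.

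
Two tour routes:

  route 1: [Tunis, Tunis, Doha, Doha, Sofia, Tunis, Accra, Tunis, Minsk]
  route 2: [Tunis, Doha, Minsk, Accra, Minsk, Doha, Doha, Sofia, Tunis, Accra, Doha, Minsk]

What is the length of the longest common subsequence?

7

Pick Tunis [1,1] → Doha [3,6] → Doha [4,7] → Sofia [5,8] → Tunis [6,9] → Accra [7,10] → Minsk [9,12]; all 7 stops appear in both, in order. dp[9][12] = 7 confirms this is the maximum.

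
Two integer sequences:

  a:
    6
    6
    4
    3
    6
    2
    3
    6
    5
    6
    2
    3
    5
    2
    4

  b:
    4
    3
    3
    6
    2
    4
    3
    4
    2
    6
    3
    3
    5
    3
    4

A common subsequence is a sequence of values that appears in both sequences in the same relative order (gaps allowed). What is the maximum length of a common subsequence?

One common subsequence of length 9: 4 at a[3]=b[1] → 3 at a[4]=b[3] → 6 at a[5]=b[4] → 2 at a[6]=b[5] → 3 at a[7]=b[7] → 6 at a[8]=b[10] → 5 at a[9]=b[13] → 3 at a[12]=b[14] → 4 at a[15]=b[15]. The LCS DP gives dp[15][15] = 9, so this is optimal.

9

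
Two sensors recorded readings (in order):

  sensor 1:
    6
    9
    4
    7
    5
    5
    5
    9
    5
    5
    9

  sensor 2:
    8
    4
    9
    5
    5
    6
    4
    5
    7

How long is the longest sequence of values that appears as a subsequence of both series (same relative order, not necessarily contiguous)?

Let dp[i][j] be the LCS length of the first i values of sensor 1 and the first j values of sensor 2. dp[i][j] = dp[i-1][j-1]+1 when the i-th and j-th values match, else max(dp[i-1][j], dp[i][j-1]).
    ·  8  4  9  5  5  6  4  5  7
 ·  0  0  0  0  0  0  0  0  0  0
 6  0  0  0  0  0  0  1  1  1  1
 9  0  0  0  1  1  1  1  1  1  1
 4  0  0  1  1  1  1  1  2  2  2
 7  0  0  1  1  1  1  1  2  2  3
 5  0  0  1  1  2  2  2  2  3  3
 5  0  0  1  1  2  3  3  3  3  3
 5  0  0  1  1  2  3  3  3  4  4
 9  0  0  1  2  2  3  3  3  4  4
 5  0  0  1  2  3  3  3  3  4  4
 5  0  0  1  2  3  4  4  4  4  4
 9  0  0  1  2  3  4  4  4  4  4
dp[11][9] = 4. One LCS (by backtracking along matches): 9, 5, 5, 5.

4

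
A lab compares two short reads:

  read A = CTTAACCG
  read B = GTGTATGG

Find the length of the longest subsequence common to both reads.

4

Let dp[i][j] be the LCS length of the first i bases of read A and the first j bases of read B. dp[i][j] = dp[i-1][j-1]+1 when the i-th and j-th bases match, else max(dp[i-1][j], dp[i][j-1]).
    ·  G  T  G  T  A  T  G  G
 ·  0  0  0  0  0  0  0  0  0
 C  0  0  0  0  0  0  0  0  0
 T  0  0  1  1  1  1  1  1  1
 T  0  0  1  1  2  2  2  2  2
 A  0  0  1  1  2  3  3  3  3
 A  0  0  1  1  2  3  3  3  3
 C  0  0  1  1  2  3  3  3  3
 C  0  0  1  1  2  3  3  3  3
 G  0  1  1  2  2  3  3  4  4
dp[8][8] = 4. One LCS (by backtracking along matches): TTAG.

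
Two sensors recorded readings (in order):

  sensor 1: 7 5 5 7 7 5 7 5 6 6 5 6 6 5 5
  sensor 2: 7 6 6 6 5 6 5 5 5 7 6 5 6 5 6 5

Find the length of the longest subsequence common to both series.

Pick 7 at sensor 1[1]=sensor 2[1]; then 5 at sensor 1[2]=sensor 2[7]; then 5 at sensor 1[3]=sensor 2[8]; then 5 at sensor 1[6]=sensor 2[9]; then 7 at sensor 1[7]=sensor 2[10]; then 5 at sensor 1[8]=sensor 2[12]; then 6 at sensor 1[10]=sensor 2[13]; then 5 at sensor 1[11]=sensor 2[14]; then 6 at sensor 1[13]=sensor 2[15]; then 5 at sensor 1[15]=sensor 2[16]; all 10 values appear in both, in order. Since dp[15][16] = 10, nothing longer is possible.

10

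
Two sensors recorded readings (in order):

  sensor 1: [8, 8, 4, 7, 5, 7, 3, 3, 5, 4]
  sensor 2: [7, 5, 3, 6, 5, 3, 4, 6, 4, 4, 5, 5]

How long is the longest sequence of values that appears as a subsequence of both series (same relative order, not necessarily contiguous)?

5

Match 7 [4,1] → 5 [5,2] → 3 [7,3] → 3 [8,6] → 5 [9,12] — 5 values in the same relative order in both. The LCS DP gives dp[10][12] = 5, so this is optimal.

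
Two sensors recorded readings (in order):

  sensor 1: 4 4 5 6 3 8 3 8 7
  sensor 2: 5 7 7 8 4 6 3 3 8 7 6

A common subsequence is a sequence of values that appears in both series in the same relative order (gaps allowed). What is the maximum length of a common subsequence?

Pick 4 [2,5] → 6 [4,6] → 3 [5,7] → 3 [7,8] → 8 [8,9] → 7 [9,10]; all 6 values appear in both, in order, and the DP table's final entry dp[9][11] is also 6, so no common subsequence is longer.

6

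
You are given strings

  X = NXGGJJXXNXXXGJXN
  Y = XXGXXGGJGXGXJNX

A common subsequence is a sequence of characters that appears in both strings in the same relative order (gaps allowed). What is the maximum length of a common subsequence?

One common subsequence of length 8: X [2,5], G [3,6], G [4,7], J [5,8], X [7,10], X [8,12], N [9,14], X [15,15]. dp[16][15] = 8 confirms this is the maximum.

8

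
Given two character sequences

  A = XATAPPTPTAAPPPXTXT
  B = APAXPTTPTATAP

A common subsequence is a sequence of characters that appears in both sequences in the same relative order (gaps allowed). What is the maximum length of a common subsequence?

9

Pick A at A[2]=B[1], then A at A[4]=B[3], then P at A[5]=B[5], then T at A[7]=B[7], then P at A[8]=B[8], then T at A[9]=B[9], then A at A[10]=B[10], then A at A[11]=B[12], then P at A[14]=B[13]; all 9 characters appear in both, in order. dp[18][13] = 9 confirms this is the maximum.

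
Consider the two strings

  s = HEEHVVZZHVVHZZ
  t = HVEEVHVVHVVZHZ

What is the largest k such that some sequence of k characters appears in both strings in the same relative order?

Pick H (s #1, t #1), E (s #2, t #3), E (s #3, t #4), H (s #4, t #6), V (s #5, t #7), V (s #6, t #8), H (s #9, t #9), V (s #10, t #10), V (s #11, t #11), H (s #12, t #13), Z (s #14, t #14); all 11 characters appear in both, in order. dp[14][14] = 11 confirms this is the maximum.

11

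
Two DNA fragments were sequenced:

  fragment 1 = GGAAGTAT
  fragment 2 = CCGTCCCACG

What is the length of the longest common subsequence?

Let dp[i][j] be the LCS length of the first i bases of fragment 1 and the first j bases of fragment 2. dp[i][j] = dp[i-1][j-1]+1 when the i-th and j-th bases match, else max(dp[i-1][j], dp[i][j-1]).
    ·  C  C  G  T  C  C  C  A  C  G
 ·  0  0  0  0  0  0  0  0  0  0  0
 G  0  0  0  1  1  1  1  1  1  1  1
 G  0  0  0  1  1  1  1  1  1  1  2
 A  0  0  0  1  1  1  1  1  2  2  2
 A  0  0  0  1  1  1  1  1  2  2  2
 G  0  0  0  1  1  1  1  1  2  2  3
 T  0  0  0  1  2  2  2  2  2  2  3
 A  0  0  0  1  2  2  2  2  3  3  3
 T  0  0  0  1  2  2  2  2  3  3  3
dp[8][10] = 3. One LCS (by backtracking along matches): GAG.

3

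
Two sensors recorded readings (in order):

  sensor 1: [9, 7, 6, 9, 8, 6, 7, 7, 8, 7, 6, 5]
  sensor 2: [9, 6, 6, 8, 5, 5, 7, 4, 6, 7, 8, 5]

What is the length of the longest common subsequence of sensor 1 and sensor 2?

Taking 9 at sensor 1[1]=sensor 2[1]; then 6 at sensor 1[3]=sensor 2[3]; then 8 at sensor 1[5]=sensor 2[4]; then 6 at sensor 1[6]=sensor 2[9]; then 7 at sensor 1[8]=sensor 2[10]; then 8 at sensor 1[9]=sensor 2[11]; then 5 at sensor 1[12]=sensor 2[12] gives a common subsequence of length 7. Since dp[12][12] = 7, nothing longer is possible.

7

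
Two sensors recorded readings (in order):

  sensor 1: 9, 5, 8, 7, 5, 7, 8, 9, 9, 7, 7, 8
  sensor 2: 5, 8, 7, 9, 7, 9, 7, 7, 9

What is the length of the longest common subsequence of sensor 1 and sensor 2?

Let dp[i][j] be the LCS length of the first i values of sensor 1 and the first j values of sensor 2. dp[i][j] = dp[i-1][j-1]+1 when the i-th and j-th values match, else max(dp[i-1][j], dp[i][j-1]).
    ·  5  8  7  9  7  9  7  7  9
 ·  0  0  0  0  0  0  0  0  0  0
 9  0  0  0  0  1  1  1  1  1  1
 5  0  1  1  1  1  1  1  1  1  1
 8  0  1  2  2  2  2  2  2  2  2
 7  0  1  2  3  3  3  3  3  3  3
 5  0  1  2  3  3  3  3  3  3  3
 7  0  1  2  3  3  4  4  4  4  4
 8  0  1  2  3  3  4  4  4  4  4
 9  0  1  2  3  4  4  5  5  5  5
 9  0  1  2  3  4  4  5  5  5  6
 7  0  1  2  3  4  5  5  6  6  6
 7  0  1  2  3  4  5  5  6  7  7
 8  0  1  2  3  4  5  5  6  7  7
dp[12][9] = 7. One LCS (by backtracking along matches): 5, 8, 7, 7, 9, 7, 7.

7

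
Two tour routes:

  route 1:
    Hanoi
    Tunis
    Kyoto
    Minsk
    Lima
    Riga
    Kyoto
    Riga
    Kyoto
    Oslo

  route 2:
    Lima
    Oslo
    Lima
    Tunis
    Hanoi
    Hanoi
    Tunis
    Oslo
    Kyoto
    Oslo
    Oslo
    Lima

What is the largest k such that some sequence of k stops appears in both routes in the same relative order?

4

Match Hanoi [1,6] → Tunis [2,7] → Kyoto [3,9] → Lima [5,12] — 4 stops in the same relative order in both, and the DP table's final entry dp[10][12] is also 4, so no common subsequence is longer.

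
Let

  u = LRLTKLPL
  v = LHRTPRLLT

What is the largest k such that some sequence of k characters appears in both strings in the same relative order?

Let dp[i][j] be the LCS length of the first i characters of u and the first j characters of v. dp[i][j] = dp[i-1][j-1]+1 when the i-th and j-th characters match, else max(dp[i-1][j], dp[i][j-1]).
    ·  L  H  R  T  P  R  L  L  T
 ·  0  0  0  0  0  0  0  0  0  0
 L  0  1  1  1  1  1  1  1  1  1
 R  0  1  1  2  2  2  2  2  2  2
 L  0  1  1  2  2  2  2  3  3  3
 T  0  1  1  2  3  3  3  3  3  4
 K  0  1  1  2  3  3  3  3  3  4
 L  0  1  1  2  3  3  3  4  4  4
 P  0  1  1  2  3  4  4  4  4  4
 L  0  1  1  2  3  4  4  5  5  5
dp[8][9] = 5. One LCS (by backtracking along matches): LRTLL.

5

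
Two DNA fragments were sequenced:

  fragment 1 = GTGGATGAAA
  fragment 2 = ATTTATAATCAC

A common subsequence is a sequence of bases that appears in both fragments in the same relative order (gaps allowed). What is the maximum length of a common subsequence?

6

Let dp[i][j] be the LCS length of the first i bases of fragment 1 and the first j bases of fragment 2. dp[i][j] = dp[i-1][j-1]+1 when the i-th and j-th bases match, else max(dp[i-1][j], dp[i][j-1]).
    ·  A  T  T  T  A  T  A  A  T  C  A  C
 ·  0  0  0  0  0  0  0  0  0  0  0  0  0
 G  0  0  0  0  0  0  0  0  0  0  0  0  0
 T  0  0  1  1  1  1  1  1  1  1  1  1  1
 G  0  0  1  1  1  1  1  1  1  1  1  1  1
 G  0  0  1  1  1  1  1  1  1  1  1  1  1
 A  0  1  1  1  1  2  2  2  2  2  2  2  2
 T  0  1  2  2  2  2  3  3  3  3  3  3  3
 G  0  1  2  2  2  2  3  3  3  3  3  3  3
 A  0  1  2  2  2  3  3  4  4  4  4  4  4
 A  0  1  2  2  2  3  3  4  5  5  5  5  5
 A  0  1  2  2  2  3  3  4  5  5  5  6  6
dp[10][12] = 6. One LCS (by backtracking along matches): TATAAA.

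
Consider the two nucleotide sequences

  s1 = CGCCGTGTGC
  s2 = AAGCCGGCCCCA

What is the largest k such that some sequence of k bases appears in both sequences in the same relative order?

6

Let dp[i][j] be the LCS length of the first i bases of s1 and the first j bases of s2. dp[i][j] = dp[i-1][j-1]+1 when the i-th and j-th bases match, else max(dp[i-1][j], dp[i][j-1]).
    ·  A  A  G  C  C  G  G  C  C  C  C  A
 ·  0  0  0  0  0  0  0  0  0  0  0  0  0
 C  0  0  0  0  1  1  1  1  1  1  1  1  1
 G  0  0  0  1  1  1  2  2  2  2  2  2  2
 C  0  0  0  1  2  2  2  2  3  3  3  3  3
 C  0  0  0  1  2  3  3  3  3  4  4  4  4
 G  0  0  0  1  2  3  4  4  4  4  4  4  4
 T  0  0  0  1  2  3  4  4  4  4  4  4  4
 G  0  0  0  1  2  3  4  5  5  5  5  5  5
 T  0  0  0  1  2  3  4  5  5  5  5  5  5
 G  0  0  0  1  2  3  4  5  5  5  5  5  5
 C  0  0  0  1  2  3  4  5  6  6  6  6  6
dp[10][12] = 6. One LCS (by backtracking along matches): GCCGGC.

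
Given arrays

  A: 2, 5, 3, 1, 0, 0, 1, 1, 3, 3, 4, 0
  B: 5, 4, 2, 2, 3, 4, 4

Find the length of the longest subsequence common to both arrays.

3

Match 2 (A #1, B #4), 3 (A #3, B #5), 4 (A #11, B #7) — 3 values in the same relative order in both, and the DP table's final entry dp[12][7] is also 3, so no common subsequence is longer.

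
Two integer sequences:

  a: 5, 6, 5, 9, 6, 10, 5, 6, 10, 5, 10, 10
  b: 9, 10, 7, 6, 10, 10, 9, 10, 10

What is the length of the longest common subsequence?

6

One common subsequence of length 6: 9 at a[4]=b[1] → 6 at a[5]=b[4] → 10 at a[6]=b[5] → 10 at a[9]=b[6] → 10 at a[11]=b[8] → 10 at a[12]=b[9]. Since dp[12][9] = 6, nothing longer is possible.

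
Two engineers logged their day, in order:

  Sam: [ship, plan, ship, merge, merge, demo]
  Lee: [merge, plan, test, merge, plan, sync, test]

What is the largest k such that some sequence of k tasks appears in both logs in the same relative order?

Pick plan at Sam[2]=Lee[2] → merge at Sam[4]=Lee[4]; all 2 tasks appear in both, in order. dp[6][7] = 2 confirms this is the maximum.

2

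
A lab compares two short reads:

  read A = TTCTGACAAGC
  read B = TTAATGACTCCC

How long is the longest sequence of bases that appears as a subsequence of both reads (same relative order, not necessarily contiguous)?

Taking T [1,1], then T [2,2], then T [4,5], then G [5,6], then A [6,7], then C [7,11], then C [11,12] gives a common subsequence of length 7, and the DP table's final entry dp[11][12] is also 7, so no common subsequence is longer.

7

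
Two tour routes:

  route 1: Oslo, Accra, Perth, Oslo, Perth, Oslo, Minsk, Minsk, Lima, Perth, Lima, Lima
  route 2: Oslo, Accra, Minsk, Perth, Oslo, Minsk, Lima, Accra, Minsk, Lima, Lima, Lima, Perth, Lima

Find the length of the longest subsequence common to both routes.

Match Oslo (route 1 #1, route 2 #1), Accra (route 1 #2, route 2 #2), Perth (route 1 #5, route 2 #4), Oslo (route 1 #6, route 2 #5), Minsk (route 1 #7, route 2 #6), Minsk (route 1 #8, route 2 #9), Lima (route 1 #9, route 2 #12), Perth (route 1 #10, route 2 #13), Lima (route 1 #12, route 2 #14) — 9 stops in the same relative order in both. The LCS DP gives dp[12][14] = 9, so this is optimal.

9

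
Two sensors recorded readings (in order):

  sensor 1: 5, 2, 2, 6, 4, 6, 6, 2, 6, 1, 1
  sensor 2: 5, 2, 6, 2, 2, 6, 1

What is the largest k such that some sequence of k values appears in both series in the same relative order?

Let dp[i][j] be the LCS length of the first i values of sensor 1 and the first j values of sensor 2. dp[i][j] = dp[i-1][j-1]+1 when the i-th and j-th values match, else max(dp[i-1][j], dp[i][j-1]).
    ·  5  2  6  2  2  6  1
 ·  0  0  0  0  0  0  0  0
 5  0  1  1  1  1  1  1  1
 2  0  1  2  2  2  2  2  2
 2  0  1  2  2  3  3  3  3
 6  0  1  2  3  3  3  4  4
 4  0  1  2  3  3  3  4  4
 6  0  1  2  3  3  3  4  4
 6  0  1  2  3  3  3  4  4
 2  0  1  2  3  4  4  4  4
 6  0  1  2  3  4  4  5  5
 1  0  1  2  3  4  4  5  6
 1  0  1  2  3  4  4  5  6
dp[11][7] = 6. One LCS (by backtracking along matches): 5, 2, 2, 2, 6, 1.

6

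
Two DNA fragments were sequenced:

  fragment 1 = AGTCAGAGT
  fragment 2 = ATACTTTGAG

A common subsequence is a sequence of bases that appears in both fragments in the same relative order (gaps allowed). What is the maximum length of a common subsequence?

6

Pick A (fragment 1 #1, fragment 2 #1), then T (fragment 1 #3, fragment 2 #2), then C (fragment 1 #4, fragment 2 #4), then G (fragment 1 #6, fragment 2 #8), then A (fragment 1 #7, fragment 2 #9), then G (fragment 1 #8, fragment 2 #10); all 6 bases appear in both, in order. The LCS DP gives dp[9][10] = 6, so this is optimal.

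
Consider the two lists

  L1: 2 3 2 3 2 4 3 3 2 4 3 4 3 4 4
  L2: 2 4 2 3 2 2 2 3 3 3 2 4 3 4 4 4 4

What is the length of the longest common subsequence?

Taking 2 (L1 #1, L2 #3), then 3 (L1 #2, L2 #4), then 2 (L1 #3, L2 #7), then 3 (L1 #4, L2 #8), then 3 (L1 #7, L2 #9), then 3 (L1 #8, L2 #10), then 2 (L1 #9, L2 #11), then 4 (L1 #10, L2 #12), then 3 (L1 #11, L2 #13), then 4 (L1 #12, L2 #15), then 4 (L1 #14, L2 #16), then 4 (L1 #15, L2 #17) gives a common subsequence of length 12, and the DP table's final entry dp[15][17] is also 12, so no common subsequence is longer.

12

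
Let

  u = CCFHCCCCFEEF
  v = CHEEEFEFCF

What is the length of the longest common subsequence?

5

Let dp[i][j] be the LCS length of the first i characters of u and the first j characters of v. dp[i][j] = dp[i-1][j-1]+1 when the i-th and j-th characters match, else max(dp[i-1][j], dp[i][j-1]).
    ·  C  H  E  E  E  F  E  F  C  F
 ·  0  0  0  0  0  0  0  0  0  0  0
 C  0  1  1  1  1  1  1  1  1  1  1
 C  0  1  1  1  1  1  1  1  1  2  2
 F  0  1  1  1  1  1  2  2  2  2  3
 H  0  1  2  2  2  2  2  2  2  2  3
 C  0  1  2  2  2  2  2  2  2  3  3
 C  0  1  2  2  2  2  2  2  2  3  3
 C  0  1  2  2  2  2  2  2  2  3  3
 C  0  1  2  2  2  2  2  2  2  3  3
 F  0  1  2  2  2  2  3  3  3  3  4
 E  0  1  2  3  3  3  3  4  4  4  4
 E  0  1  2  3  4  4  4  4  4  4  4
 F  0  1  2  3  4  4  5  5  5  5  5
dp[12][10] = 5. One LCS (by backtracking along matches): CHFEF.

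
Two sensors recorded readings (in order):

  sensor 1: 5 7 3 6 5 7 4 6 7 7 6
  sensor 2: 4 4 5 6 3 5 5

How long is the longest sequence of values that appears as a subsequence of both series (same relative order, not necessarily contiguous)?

3

Let dp[i][j] be the LCS length of the first i values of sensor 1 and the first j values of sensor 2. dp[i][j] = dp[i-1][j-1]+1 when the i-th and j-th values match, else max(dp[i-1][j], dp[i][j-1]).
    ·  4  4  5  6  3  5  5
 ·  0  0  0  0  0  0  0  0
 5  0  0  0  1  1  1  1  1
 7  0  0  0  1  1  1  1  1
 3  0  0  0  1  1  2  2  2
 6  0  0  0  1  2  2  2  2
 5  0  0  0  1  2  2  3  3
 7  0  0  0  1  2  2  3  3
 4  0  1  1  1  2  2  3  3
 6  0  1  1  1  2  2  3  3
 7  0  1  1  1  2  2  3  3
 7  0  1  1  1  2  2  3  3
 6  0  1  1  1  2  2  3  3
dp[11][7] = 3. One LCS (by backtracking along matches): 5, 3, 5.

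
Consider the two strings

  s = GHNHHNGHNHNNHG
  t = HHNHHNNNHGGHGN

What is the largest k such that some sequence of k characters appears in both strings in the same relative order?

9

Pick H [2,2]; then N [3,3]; then H [4,4]; then H [5,5]; then N [6,7]; then N [9,8]; then H [10,9]; then H [13,12]; then G [14,13]; all 9 characters appear in both, in order, and the DP table's final entry dp[14][14] is also 9, so no common subsequence is longer.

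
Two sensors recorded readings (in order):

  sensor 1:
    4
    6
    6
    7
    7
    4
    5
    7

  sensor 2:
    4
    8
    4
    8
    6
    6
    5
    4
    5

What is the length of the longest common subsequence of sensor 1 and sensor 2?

One common subsequence of length 5: 4 at sensor 1[1]=sensor 2[3], 6 at sensor 1[2]=sensor 2[5], 6 at sensor 1[3]=sensor 2[6], 4 at sensor 1[6]=sensor 2[8], 5 at sensor 1[7]=sensor 2[9]. The LCS DP gives dp[8][9] = 5, so this is optimal.

5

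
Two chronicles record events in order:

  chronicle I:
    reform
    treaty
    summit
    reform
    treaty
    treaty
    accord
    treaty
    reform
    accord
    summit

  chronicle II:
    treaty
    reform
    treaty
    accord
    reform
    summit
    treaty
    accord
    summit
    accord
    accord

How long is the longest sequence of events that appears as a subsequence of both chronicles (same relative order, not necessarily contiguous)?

7

Match treaty at chronicle I[2]=chronicle II[1]; then reform at chronicle I[4]=chronicle II[2]; then treaty at chronicle I[6]=chronicle II[3]; then accord at chronicle I[7]=chronicle II[4]; then treaty at chronicle I[8]=chronicle II[7]; then accord at chronicle I[10]=chronicle II[8]; then summit at chronicle I[11]=chronicle II[9] — 7 events in the same relative order in both. dp[11][11] = 7 confirms this is the maximum.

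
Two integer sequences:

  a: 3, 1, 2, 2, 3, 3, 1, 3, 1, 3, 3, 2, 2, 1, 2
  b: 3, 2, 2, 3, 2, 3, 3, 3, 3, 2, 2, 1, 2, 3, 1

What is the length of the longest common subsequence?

12

Match 3 at a[1]=b[1] → 2 at a[3]=b[2] → 2 at a[4]=b[3] → 3 at a[5]=b[4] → 3 at a[6]=b[6] → 3 at a[8]=b[7] → 3 at a[10]=b[8] → 3 at a[11]=b[9] → 2 at a[12]=b[10] → 2 at a[13]=b[11] → 1 at a[14]=b[12] → 2 at a[15]=b[13] — 12 values in the same relative order in both. Since dp[15][15] = 12, nothing longer is possible.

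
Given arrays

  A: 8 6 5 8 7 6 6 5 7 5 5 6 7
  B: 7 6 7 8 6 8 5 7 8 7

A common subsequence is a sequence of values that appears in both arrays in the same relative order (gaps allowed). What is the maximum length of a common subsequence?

6

Let dp[i][j] be the LCS length of the first i values of A and the first j values of B. dp[i][j] = dp[i-1][j-1]+1 when the i-th and j-th values match, else max(dp[i-1][j], dp[i][j-1]).
    ·  7  6  7  8  6  8  5  7  8  7
 ·  0  0  0  0  0  0  0  0  0  0  0
 8  0  0  0  0  1  1  1  1  1  1  1
 6  0  0  1  1  1  2  2  2  2  2  2
 5  0  0  1  1  1  2  2  3  3  3  3
 8  0  0  1  1  2  2  3  3  3  4  4
 7  0  1  1  2  2  2  3  3  4  4  5
 6  0  1  2  2  2  3  3  3  4  4  5
 6  0  1  2  2  2  3  3  3  4  4  5
 5  0  1  2  2  2  3  3  4  4  4  5
 7  0  1  2  3  3  3  3  4  5  5  5
 5  0  1  2  3  3  3  3  4  5  5  5
 5  0  1  2  3  3  3  3  4  5  5  5
 6  0  1  2  3  3  4  4  4  5  5  5
 7  0  1  2  3  3  4  4  4  5  5  6
dp[13][10] = 6. One LCS (by backtracking along matches): 8, 6, 8, 5, 7, 7.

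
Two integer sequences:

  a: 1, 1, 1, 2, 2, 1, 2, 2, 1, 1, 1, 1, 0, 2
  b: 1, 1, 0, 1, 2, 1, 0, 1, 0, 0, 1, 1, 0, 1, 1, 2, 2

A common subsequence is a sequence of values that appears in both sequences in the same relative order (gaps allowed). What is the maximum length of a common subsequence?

Taking 1 (a #1, b #1), 1 (a #2, b #2), 1 (a #3, b #4), 2 (a #4, b #5), 1 (a #6, b #8), 1 (a #9, b #11), 1 (a #10, b #12), 1 (a #11, b #14), 1 (a #12, b #15), 2 (a #14, b #17) gives a common subsequence of length 10, and the DP table's final entry dp[14][17] is also 10, so no common subsequence is longer.

10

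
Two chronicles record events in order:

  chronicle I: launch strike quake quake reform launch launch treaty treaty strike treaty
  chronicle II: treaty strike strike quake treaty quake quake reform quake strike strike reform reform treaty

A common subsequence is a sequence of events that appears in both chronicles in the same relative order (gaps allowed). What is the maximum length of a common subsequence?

Pick strike at chronicle I[2]=chronicle II[3]; then quake at chronicle I[3]=chronicle II[6]; then quake at chronicle I[4]=chronicle II[7]; then reform at chronicle I[5]=chronicle II[8]; then strike at chronicle I[10]=chronicle II[11]; then treaty at chronicle I[11]=chronicle II[14]; all 6 events appear in both, in order, and the DP table's final entry dp[11][14] is also 6, so no common subsequence is longer.

6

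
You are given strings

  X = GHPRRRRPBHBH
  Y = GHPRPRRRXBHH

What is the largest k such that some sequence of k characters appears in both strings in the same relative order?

10

Let dp[i][j] be the LCS length of the first i characters of X and the first j characters of Y. dp[i][j] = dp[i-1][j-1]+1 when the i-th and j-th characters match, else max(dp[i-1][j], dp[i][j-1]).
    ·  G  H  P  R  P  R  R  R  X  B  H  H
 ·  0  0  0  0  0  0  0  0  0  0  0  0  0
 G  0  1  1  1  1  1  1  1  1  1  1  1  1
 H  0  1  2  2  2  2  2  2  2  2  2  2  2
 P  0  1  2  3  3  3  3  3  3  3  3  3  3
 R  0  1  2  3  4  4  4  4  4  4  4  4  4
 R  0  1  2  3  4  4  5  5  5  5  5  5  5
 R  0  1  2  3  4  4  5  6  6  6  6  6  6
 R  0  1  2  3  4  4  5  6  7  7  7  7  7
 P  0  1  2  3  4  5  5  6  7  7  7  7  7
 B  0  1  2  3  4  5  5  6  7  7  8  8  8
 H  0  1  2  3  4  5  5  6  7  7  8  9  9
 B  0  1  2  3  4  5  5  6  7  7  8  9  9
 H  0  1  2  3  4  5  5  6  7  7  8  9 10
dp[12][12] = 10. One LCS (by backtracking along matches): GHPRRRRBHH.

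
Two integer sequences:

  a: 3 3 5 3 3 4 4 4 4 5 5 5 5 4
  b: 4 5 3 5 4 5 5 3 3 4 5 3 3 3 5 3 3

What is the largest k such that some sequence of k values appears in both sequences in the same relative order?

Match 3 at a[1]=b[3], then 5 at a[3]=b[7], then 3 at a[4]=b[8], then 3 at a[5]=b[9], then 4 at a[9]=b[10], then 5 at a[10]=b[11], then 5 at a[11]=b[15] — 7 values in the same relative order in both, and the DP table's final entry dp[14][17] is also 7, so no common subsequence is longer.

7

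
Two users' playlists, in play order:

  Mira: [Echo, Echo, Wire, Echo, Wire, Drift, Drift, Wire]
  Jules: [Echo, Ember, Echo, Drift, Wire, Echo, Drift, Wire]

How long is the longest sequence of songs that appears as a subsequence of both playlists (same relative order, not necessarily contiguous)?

Match Echo [1,1] → Echo [2,3] → Wire [3,5] → Echo [4,6] → Drift [7,7] → Wire [8,8] — 6 songs in the same relative order in both, and the DP table's final entry dp[8][8] is also 6, so no common subsequence is longer.

6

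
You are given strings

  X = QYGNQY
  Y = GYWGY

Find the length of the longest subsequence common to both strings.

Let dp[i][j] be the LCS length of the first i characters of X and the first j characters of Y. dp[i][j] = dp[i-1][j-1]+1 when the i-th and j-th characters match, else max(dp[i-1][j], dp[i][j-1]).
    ·  G  Y  W  G  Y
 ·  0  0  0  0  0  0
 Q  0  0  0  0  0  0
 Y  0  0  1  1  1  1
 G  0  1  1  1  2  2
 N  0  1  1  1  2  2
 Q  0  1  1  1  2  2
 Y  0  1  2  2  2  3
dp[6][5] = 3. One LCS (by backtracking along matches): YGY.

3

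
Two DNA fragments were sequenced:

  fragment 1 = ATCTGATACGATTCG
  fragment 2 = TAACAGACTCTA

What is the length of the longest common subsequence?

8

Match T [4,1]; then A [6,2]; then A [8,3]; then C [9,4]; then G [10,6]; then A [11,7]; then T [12,9]; then T [13,11] — 8 bases in the same relative order in both, and the DP table's final entry dp[15][12] is also 8, so no common subsequence is longer.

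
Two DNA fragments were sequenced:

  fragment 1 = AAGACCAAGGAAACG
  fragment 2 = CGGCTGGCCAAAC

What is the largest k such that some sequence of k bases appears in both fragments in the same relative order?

8

Match G (fragment 1 #3, fragment 2 #3); then C (fragment 1 #5, fragment 2 #4); then G (fragment 1 #9, fragment 2 #6); then G (fragment 1 #10, fragment 2 #7); then A (fragment 1 #11, fragment 2 #10); then A (fragment 1 #12, fragment 2 #11); then A (fragment 1 #13, fragment 2 #12); then C (fragment 1 #14, fragment 2 #13) — 8 bases in the same relative order in both. Since dp[15][13] = 8, nothing longer is possible.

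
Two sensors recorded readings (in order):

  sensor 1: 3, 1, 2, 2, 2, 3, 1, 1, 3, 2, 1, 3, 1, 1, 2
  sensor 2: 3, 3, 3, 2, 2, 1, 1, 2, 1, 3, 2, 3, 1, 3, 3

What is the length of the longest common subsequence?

9

Pick 3 [1,3]; then 2 [3,4]; then 2 [4,5]; then 2 [5,8]; then 1 [8,9]; then 3 [9,10]; then 2 [10,11]; then 1 [11,13]; then 3 [12,15]; all 9 values appear in both, in order. The LCS DP gives dp[15][15] = 9, so this is optimal.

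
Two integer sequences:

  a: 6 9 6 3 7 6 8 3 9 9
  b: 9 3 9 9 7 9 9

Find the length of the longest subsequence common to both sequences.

Pick 9 (a #2, b #1), 3 (a #4, b #2), 7 (a #5, b #5), 9 (a #9, b #6), 9 (a #10, b #7); all 5 values appear in both, in order. dp[10][7] = 5 confirms this is the maximum.

5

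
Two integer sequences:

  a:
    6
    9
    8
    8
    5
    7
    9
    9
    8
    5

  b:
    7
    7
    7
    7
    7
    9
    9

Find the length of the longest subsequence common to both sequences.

Let dp[i][j] be the LCS length of the first i values of a and the first j values of b. dp[i][j] = dp[i-1][j-1]+1 when the i-th and j-th values match, else max(dp[i-1][j], dp[i][j-1]).
    ·  7  7  7  7  7  9  9
 ·  0  0  0  0  0  0  0  0
 6  0  0  0  0  0  0  0  0
 9  0  0  0  0  0  0  1  1
 8  0  0  0  0  0  0  1  1
 8  0  0  0  0  0  0  1  1
 5  0  0  0  0  0  0  1  1
 7  0  1  1  1  1  1  1  1
 9  0  1  1  1  1  1  2  2
 9  0  1  1  1  1  1  2  3
 8  0  1  1  1  1  1  2  3
 5  0  1  1  1  1  1  2  3
dp[10][7] = 3. One LCS (by backtracking along matches): 7, 9, 9.

3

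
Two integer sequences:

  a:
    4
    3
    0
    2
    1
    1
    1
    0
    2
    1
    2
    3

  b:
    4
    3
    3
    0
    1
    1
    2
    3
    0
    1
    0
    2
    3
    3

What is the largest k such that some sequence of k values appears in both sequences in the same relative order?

Match 4 (a #1, b #1), then 3 (a #2, b #3), then 0 (a #3, b #4), then 1 (a #5, b #5), then 1 (a #6, b #6), then 1 (a #7, b #10), then 0 (a #8, b #11), then 2 (a #9, b #12), then 3 (a #12, b #14) — 9 values in the same relative order in both. dp[12][14] = 9 confirms this is the maximum.

9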